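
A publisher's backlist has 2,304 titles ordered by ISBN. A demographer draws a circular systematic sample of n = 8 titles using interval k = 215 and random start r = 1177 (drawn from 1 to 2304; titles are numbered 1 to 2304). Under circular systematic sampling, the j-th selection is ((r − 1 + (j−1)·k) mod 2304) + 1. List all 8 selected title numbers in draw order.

Selection 1: 1177
Selection 2: 1177 + 215 = 1392
Selection 3: 1392 + 215 = 1607
Selection 4: 1607 + 215 = 1822
Selection 5: 1822 + 215 = 2037
Selection 6: 2037 + 215 = 2252
Selection 7: 2252 + 215 = 2467 → 2467 − 2304 = 163
Selection 8: 163 + 215 = 378

1177, 1392, 1607, 1822, 2037, 2252, 163, 378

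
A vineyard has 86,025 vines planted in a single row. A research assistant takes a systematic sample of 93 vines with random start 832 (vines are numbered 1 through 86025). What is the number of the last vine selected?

85932

k = 86025/93 = 925
93rd selection = r + (93−1)·k = 832 + 92×925 = 832 + 85100 = 85932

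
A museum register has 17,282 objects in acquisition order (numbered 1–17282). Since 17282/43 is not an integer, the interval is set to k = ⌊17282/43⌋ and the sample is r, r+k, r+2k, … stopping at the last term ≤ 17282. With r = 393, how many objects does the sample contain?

43

k = ⌊17282/43⌋ = 401
Achieved size = ⌊(17282 − 393)/401⌋ + 1 = ⌊16889/401⌋ + 1 = 42 + 1 = 43
(last selection: 393 + 42×401 = 17235 ≤ 17282; next would be 17636 > 17282)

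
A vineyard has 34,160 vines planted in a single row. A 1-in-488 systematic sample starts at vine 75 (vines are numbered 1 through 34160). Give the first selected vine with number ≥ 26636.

k = 488
Steps past start: ⌈(26636 − 75)/488⌉ = ⌈26561/488⌉ = 55
Selected vine: 75 + 55×488 = 26915

26915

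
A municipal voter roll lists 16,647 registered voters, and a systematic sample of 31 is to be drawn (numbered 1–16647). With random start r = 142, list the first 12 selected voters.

k = N/n = 16647/31 = 537
voter 1: 142
voter 2: 142 + 537 = 679
voter 3: 679 + 537 = 1216
voter 4: 1216 + 537 = 1753
voter 5: 1753 + 537 = 2290
voter 6: 2290 + 537 = 2827
voter 7: 2827 + 537 = 3364
voter 8: 3364 + 537 = 3901
voter 9: 3901 + 537 = 4438
voter 10: 4438 + 537 = 4975
voter 11: 4975 + 537 = 5512
voter 12: 5512 + 537 = 6049

142, 679, 1216, 1753, 2290, 2827, 3364, 3901, 4438, 4975, 5512, 6049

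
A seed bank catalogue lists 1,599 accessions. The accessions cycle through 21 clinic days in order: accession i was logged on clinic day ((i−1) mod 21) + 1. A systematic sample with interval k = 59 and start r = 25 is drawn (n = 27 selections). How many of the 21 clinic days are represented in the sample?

21

Consecutive selections differ by k = 59, so their clinic day numbers differ by 59 mod 21 = 17.
gcd(59, 21) = 1, so the sample visits 21/1 = 21 distinct residues mod 21.
Start 25 is clinic day 4; the clinic days hit are 1, 2, 3, 4, 5, 6, 7, 8, 9, 10, 11, 12, 13, 14, 15, 16, 17, 18, 19, 20, 21.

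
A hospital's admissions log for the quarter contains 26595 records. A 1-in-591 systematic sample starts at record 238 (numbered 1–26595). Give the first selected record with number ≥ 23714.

23878

k = 591
Steps past start: ⌈(23714 − 238)/591⌉ = ⌈23476/591⌉ = 40
Selected record: 238 + 40×591 = 23878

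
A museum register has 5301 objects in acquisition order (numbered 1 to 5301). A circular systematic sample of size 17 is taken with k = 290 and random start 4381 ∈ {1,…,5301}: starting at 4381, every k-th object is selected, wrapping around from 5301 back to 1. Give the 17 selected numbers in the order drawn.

Selection 1: 4381
Selection 2: 4381 + 290 = 4671
Selection 3: 4671 + 290 = 4961
Selection 4: 4961 + 290 = 5251
Selection 5: 5251 + 290 = 5541 → 5541 − 5301 = 240
Selection 6: 240 + 290 = 530
Selection 7: 530 + 290 = 820
Selection 8: 820 + 290 = 1110
Selection 9: 1110 + 290 = 1400
Selection 10: 1400 + 290 = 1690
Selection 11: 1690 + 290 = 1980
Selection 12: 1980 + 290 = 2270
Selection 13: 2270 + 290 = 2560
Selection 14: 2560 + 290 = 2850
Selection 15: 2850 + 290 = 3140
Selection 16: 3140 + 290 = 3430
Selection 17: 3430 + 290 = 3720

4381, 4671, 4961, 5251, 240, 530, 820, 1110, 1400, 1690, 1980, 2270, 2560, 2850, 3140, 3430, 3720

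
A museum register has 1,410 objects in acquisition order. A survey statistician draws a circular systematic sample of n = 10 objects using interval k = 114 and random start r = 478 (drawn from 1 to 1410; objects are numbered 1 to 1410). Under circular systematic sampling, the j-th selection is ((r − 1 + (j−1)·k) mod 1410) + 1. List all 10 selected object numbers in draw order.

Selection 1: 478
Selection 2: 478 + 114 = 592
Selection 3: 592 + 114 = 706
Selection 4: 706 + 114 = 820
Selection 5: 820 + 114 = 934
Selection 6: 934 + 114 = 1048
Selection 7: 1048 + 114 = 1162
Selection 8: 1162 + 114 = 1276
Selection 9: 1276 + 114 = 1390
Selection 10: 1390 + 114 = 1504 → 1504 − 1410 = 94

478, 592, 706, 820, 934, 1048, 1162, 1276, 1390, 94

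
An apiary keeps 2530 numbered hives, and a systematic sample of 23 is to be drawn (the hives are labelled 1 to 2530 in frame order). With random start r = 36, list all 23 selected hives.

36, 146, 256, 366, 476, 586, 696, 806, 916, 1026, 1136, 1246, 1356, 1466, 1576, 1686, 1796, 1906, 2016, 2126, 2236, 2346, 2456

k = N/n = 2530/23 = 110
hive 1: 36
hive 2: 36 + 110 = 146
hive 3: 146 + 110 = 256
hive 4: 256 + 110 = 366
hive 5: 366 + 110 = 476
hive 6: 476 + 110 = 586
hive 7: 586 + 110 = 696
hive 8: 696 + 110 = 806
hive 9: 806 + 110 = 916
hive 10: 916 + 110 = 1026
hive 11: 1026 + 110 = 1136
hive 12: 1136 + 110 = 1246
hive 13: 1246 + 110 = 1356
hive 14: 1356 + 110 = 1466
hive 15: 1466 + 110 = 1576
hive 16: 1576 + 110 = 1686
hive 17: 1686 + 110 = 1796
hive 18: 1796 + 110 = 1906
hive 19: 1906 + 110 = 2016
hive 20: 2016 + 110 = 2126
hive 21: 2126 + 110 = 2236
hive 22: 2236 + 110 = 2346
hive 23: 2346 + 110 = 2456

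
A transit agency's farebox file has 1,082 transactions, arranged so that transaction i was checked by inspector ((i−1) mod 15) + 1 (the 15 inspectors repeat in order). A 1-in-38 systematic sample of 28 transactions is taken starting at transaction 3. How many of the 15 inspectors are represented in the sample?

Consecutive selections differ by k = 38, so their inspector numbers differ by 38 mod 15 = 8.
gcd(38, 15) = 1, so the sample visits 15/1 = 15 distinct residues mod 15.
Start 3 is inspector 3; the inspectors hit are 1, 2, 3, 4, 5, 6, 7, 8, 9, 10, 11, 12, 13, 14, 15.

15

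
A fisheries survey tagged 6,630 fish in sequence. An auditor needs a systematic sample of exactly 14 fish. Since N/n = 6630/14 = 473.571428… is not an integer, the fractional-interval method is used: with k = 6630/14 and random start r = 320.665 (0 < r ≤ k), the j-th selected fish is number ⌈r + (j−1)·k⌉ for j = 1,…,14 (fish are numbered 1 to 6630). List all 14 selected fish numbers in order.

j=1: r + 0k = 320.665 → ⌈·⌉ = 321
j=2: r + 1k = 794.236428… → ⌈·⌉ = 795
j=3: r + 2k = 1267.807857… → ⌈·⌉ = 1268
j=4: r + 3k = 1741.379285… → ⌈·⌉ = 1742
j=5: r + 4k = 2214.950714… → ⌈·⌉ = 2215
j=6: r + 5k = 2688.522142… → ⌈·⌉ = 2689
j=7: r + 6k = 3162.093571… → ⌈·⌉ = 3163
j=8: r + 7k = 3635.665 → ⌈·⌉ = 3636
j=9: r + 8k = 4109.236428… → ⌈·⌉ = 4110
j=10: r + 9k = 4582.807857… → ⌈·⌉ = 4583
j=11: r + 10k = 5056.379285… → ⌈·⌉ = 5057
j=12: r + 11k = 5529.950714… → ⌈·⌉ = 5530
j=13: r + 12k = 6003.522142… → ⌈·⌉ = 6004
j=14: r + 13k = 6477.093571… → ⌈·⌉ = 6478

321, 795, 1268, 1742, 2215, 2689, 3163, 3636, 4110, 4583, 5057, 5530, 6004, 6478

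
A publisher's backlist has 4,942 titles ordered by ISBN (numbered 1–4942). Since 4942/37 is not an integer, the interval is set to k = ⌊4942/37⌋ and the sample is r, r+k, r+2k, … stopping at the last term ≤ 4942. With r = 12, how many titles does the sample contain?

38

k = ⌊4942/37⌋ = 133
Achieved size = ⌊(4942 − 12)/133⌋ + 1 = ⌊4930/133⌋ + 1 = 37 + 1 = 38
(last selection: 12 + 37×133 = 4933 ≤ 4942; next would be 5066 > 4942)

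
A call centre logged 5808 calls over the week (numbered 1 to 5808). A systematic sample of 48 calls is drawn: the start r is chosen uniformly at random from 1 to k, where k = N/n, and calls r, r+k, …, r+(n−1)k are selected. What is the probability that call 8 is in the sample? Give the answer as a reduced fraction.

1/121

k = 5808/48 = 121.
Call 8 is selected iff r ≡ 8 (mod 121); exactly one such r in {1,…,121}.
Inclusion probability = 1/121.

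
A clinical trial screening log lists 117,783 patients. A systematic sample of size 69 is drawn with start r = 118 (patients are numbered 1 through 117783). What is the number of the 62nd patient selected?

k = 117783/69 = 1707
62nd selection = r + (62−1)·k = 118 + 61×1707 = 118 + 104127 = 104245

104245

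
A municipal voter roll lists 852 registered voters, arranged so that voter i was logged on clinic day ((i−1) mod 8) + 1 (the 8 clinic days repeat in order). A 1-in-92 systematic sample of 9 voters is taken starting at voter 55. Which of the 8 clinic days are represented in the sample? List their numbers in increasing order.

Consecutive selections differ by k = 92, so their clinic day numbers differ by 92 mod 8 = 4.
gcd(92, 8) = 4, so the sample visits 8/4 = 2 distinct residues mod 8.
Start 55 is clinic day 7; the clinic days hit are 3, 7.

3, 7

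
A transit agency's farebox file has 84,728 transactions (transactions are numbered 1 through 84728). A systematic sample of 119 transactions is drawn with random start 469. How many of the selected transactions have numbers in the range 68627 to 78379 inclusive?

k = 84728/119 = 712
First selection ≥ 68627: 469 + ⌈(68627−469)/712⌉·712 = 469 + 96×712 = 68821
Last selection ≤ 78379: 469 + ⌊(78379−469)/712⌋·712 = 469 + 109×712 = 78077
Count = 109 − 96 + 1 = 14

14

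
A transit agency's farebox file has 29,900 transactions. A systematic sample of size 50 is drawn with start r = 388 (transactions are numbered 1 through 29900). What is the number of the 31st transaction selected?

18328

k = 29900/50 = 598
31st selection = r + (31−1)·k = 388 + 30×598 = 388 + 17940 = 18328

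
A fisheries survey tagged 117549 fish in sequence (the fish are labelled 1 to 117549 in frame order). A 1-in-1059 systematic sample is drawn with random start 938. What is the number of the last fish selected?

117428

k = 1059
111th selection = r + (111−1)·k = 938 + 110×1059 = 938 + 116490 = 117428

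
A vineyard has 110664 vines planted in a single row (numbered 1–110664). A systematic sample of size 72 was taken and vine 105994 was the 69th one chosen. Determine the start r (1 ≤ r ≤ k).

k = 110664/72 = 1537
r = 105994 − (69−1)×1537 = 105994 − 104516 = 1478

1478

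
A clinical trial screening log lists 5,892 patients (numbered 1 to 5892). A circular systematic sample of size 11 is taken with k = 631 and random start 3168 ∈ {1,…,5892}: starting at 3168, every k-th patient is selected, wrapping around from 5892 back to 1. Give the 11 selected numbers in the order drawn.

3168, 3799, 4430, 5061, 5692, 431, 1062, 1693, 2324, 2955, 3586

Selection 1: 3168
Selection 2: 3168 + 631 = 3799
Selection 3: 3799 + 631 = 4430
Selection 4: 4430 + 631 = 5061
Selection 5: 5061 + 631 = 5692
Selection 6: 5692 + 631 = 6323 → 6323 − 5892 = 431
Selection 7: 431 + 631 = 1062
Selection 8: 1062 + 631 = 1693
Selection 9: 1693 + 631 = 2324
Selection 10: 2324 + 631 = 2955
Selection 11: 2955 + 631 = 3586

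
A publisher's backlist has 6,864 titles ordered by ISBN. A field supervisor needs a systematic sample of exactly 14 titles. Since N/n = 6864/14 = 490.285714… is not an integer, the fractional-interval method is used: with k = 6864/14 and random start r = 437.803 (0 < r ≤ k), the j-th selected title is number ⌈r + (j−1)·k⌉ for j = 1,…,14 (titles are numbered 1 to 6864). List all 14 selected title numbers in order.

j=1: r + 0k = 437.803 → ⌈·⌉ = 438
j=2: r + 1k = 928.088714… → ⌈·⌉ = 929
j=3: r + 2k = 1418.374428… → ⌈·⌉ = 1419
j=4: r + 3k = 1908.660142… → ⌈·⌉ = 1909
j=5: r + 4k = 2398.945857… → ⌈·⌉ = 2399
j=6: r + 5k = 2889.231571… → ⌈·⌉ = 2890
j=7: r + 6k = 3379.517285… → ⌈·⌉ = 3380
j=8: r + 7k = 3869.803 → ⌈·⌉ = 3870
j=9: r + 8k = 4360.088714… → ⌈·⌉ = 4361
j=10: r + 9k = 4850.374428… → ⌈·⌉ = 4851
j=11: r + 10k = 5340.660142… → ⌈·⌉ = 5341
j=12: r + 11k = 5830.945857… → ⌈·⌉ = 5831
j=13: r + 12k = 6321.231571… → ⌈·⌉ = 6322
j=14: r + 13k = 6811.517285… → ⌈·⌉ = 6812

438, 929, 1419, 1909, 2399, 2890, 3380, 3870, 4361, 4851, 5341, 5831, 6322, 6812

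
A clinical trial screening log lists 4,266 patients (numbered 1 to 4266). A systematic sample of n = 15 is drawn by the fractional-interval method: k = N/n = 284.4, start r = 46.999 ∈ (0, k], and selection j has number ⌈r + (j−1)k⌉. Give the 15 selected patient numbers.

j=1: r + 0k = 46.999 → ⌈·⌉ = 47
j=2: r + 1k = 331.399 → ⌈·⌉ = 332
j=3: r + 2k = 615.799 → ⌈·⌉ = 616
j=4: r + 3k = 900.199 → ⌈·⌉ = 901
j=5: r + 4k = 1184.599 → ⌈·⌉ = 1185
j=6: r + 5k = 1468.999 → ⌈·⌉ = 1469
j=7: r + 6k = 1753.399 → ⌈·⌉ = 1754
j=8: r + 7k = 2037.799 → ⌈·⌉ = 2038
j=9: r + 8k = 2322.199 → ⌈·⌉ = 2323
j=10: r + 9k = 2606.599 → ⌈·⌉ = 2607
j=11: r + 10k = 2890.999 → ⌈·⌉ = 2891
j=12: r + 11k = 3175.399 → ⌈·⌉ = 3176
j=13: r + 12k = 3459.799 → ⌈·⌉ = 3460
j=14: r + 13k = 3744.199 → ⌈·⌉ = 3745
j=15: r + 14k = 4028.599 → ⌈·⌉ = 4029

47, 332, 616, 901, 1185, 1469, 1754, 2038, 2323, 2607, 2891, 3176, 3460, 3745, 4029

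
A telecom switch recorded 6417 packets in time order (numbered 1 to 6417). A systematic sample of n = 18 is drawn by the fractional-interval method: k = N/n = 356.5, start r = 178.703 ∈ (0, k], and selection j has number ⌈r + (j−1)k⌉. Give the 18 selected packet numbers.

j=1: r + 0k = 178.703 → ⌈·⌉ = 179
j=2: r + 1k = 535.203 → ⌈·⌉ = 536
j=3: r + 2k = 891.703 → ⌈·⌉ = 892
j=4: r + 3k = 1248.203 → ⌈·⌉ = 1249
j=5: r + 4k = 1604.703 → ⌈·⌉ = 1605
j=6: r + 5k = 1961.203 → ⌈·⌉ = 1962
j=7: r + 6k = 2317.703 → ⌈·⌉ = 2318
j=8: r + 7k = 2674.203 → ⌈·⌉ = 2675
j=9: r + 8k = 3030.703 → ⌈·⌉ = 3031
j=10: r + 9k = 3387.203 → ⌈·⌉ = 3388
j=11: r + 10k = 3743.703 → ⌈·⌉ = 3744
j=12: r + 11k = 4100.203 → ⌈·⌉ = 4101
j=13: r + 12k = 4456.703 → ⌈·⌉ = 4457
j=14: r + 13k = 4813.203 → ⌈·⌉ = 4814
j=15: r + 14k = 5169.703 → ⌈·⌉ = 5170
j=16: r + 15k = 5526.203 → ⌈·⌉ = 5527
j=17: r + 16k = 5882.703 → ⌈·⌉ = 5883
j=18: r + 17k = 6239.203 → ⌈·⌉ = 6240

179, 536, 892, 1249, 1605, 1962, 2318, 2675, 3031, 3388, 3744, 4101, 4457, 4814, 5170, 5527, 5883, 6240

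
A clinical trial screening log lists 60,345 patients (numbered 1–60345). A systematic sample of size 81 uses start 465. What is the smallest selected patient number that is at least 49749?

50380

k = 60345/81 = 745
Steps past start: ⌈(49749 − 465)/745⌉ = ⌈49284/745⌉ = 67
Selected patient: 465 + 67×745 = 50380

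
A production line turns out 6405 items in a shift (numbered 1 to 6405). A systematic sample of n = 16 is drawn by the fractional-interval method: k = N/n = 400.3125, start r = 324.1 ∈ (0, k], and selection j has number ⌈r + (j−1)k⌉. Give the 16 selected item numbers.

325, 725, 1125, 1526, 1926, 2326, 2726, 3127, 3527, 3927, 4328, 4728, 5128, 5529, 5929, 6329

j=1: r + 0k = 324.1 → ⌈·⌉ = 325
j=2: r + 1k = 724.4125 → ⌈·⌉ = 725
j=3: r + 2k = 1124.725 → ⌈·⌉ = 1125
j=4: r + 3k = 1525.0375 → ⌈·⌉ = 1526
j=5: r + 4k = 1925.35 → ⌈·⌉ = 1926
j=6: r + 5k = 2325.6625 → ⌈·⌉ = 2326
j=7: r + 6k = 2725.975 → ⌈·⌉ = 2726
j=8: r + 7k = 3126.2875 → ⌈·⌉ = 3127
j=9: r + 8k = 3526.6 → ⌈·⌉ = 3527
j=10: r + 9k = 3926.9125 → ⌈·⌉ = 3927
j=11: r + 10k = 4327.225 → ⌈·⌉ = 4328
j=12: r + 11k = 4727.5375 → ⌈·⌉ = 4728
j=13: r + 12k = 5127.85 → ⌈·⌉ = 5128
j=14: r + 13k = 5528.1625 → ⌈·⌉ = 5529
j=15: r + 14k = 5928.475 → ⌈·⌉ = 5929
j=16: r + 15k = 6328.7875 → ⌈·⌉ = 6329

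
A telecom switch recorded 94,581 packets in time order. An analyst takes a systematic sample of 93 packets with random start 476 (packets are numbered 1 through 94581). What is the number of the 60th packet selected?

60479

k = 94581/93 = 1017
60th selection = r + (60−1)·k = 476 + 59×1017 = 476 + 60003 = 60479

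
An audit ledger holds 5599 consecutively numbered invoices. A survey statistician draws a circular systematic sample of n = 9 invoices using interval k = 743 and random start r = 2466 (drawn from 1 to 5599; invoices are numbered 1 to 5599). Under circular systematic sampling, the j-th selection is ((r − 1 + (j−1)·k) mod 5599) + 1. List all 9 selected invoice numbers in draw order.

Selection 1: 2466
Selection 2: 2466 + 743 = 3209
Selection 3: 3209 + 743 = 3952
Selection 4: 3952 + 743 = 4695
Selection 5: 4695 + 743 = 5438
Selection 6: 5438 + 743 = 6181 → 6181 − 5599 = 582
Selection 7: 582 + 743 = 1325
Selection 8: 1325 + 743 = 2068
Selection 9: 2068 + 743 = 2811

2466, 3209, 3952, 4695, 5438, 582, 1325, 2068, 2811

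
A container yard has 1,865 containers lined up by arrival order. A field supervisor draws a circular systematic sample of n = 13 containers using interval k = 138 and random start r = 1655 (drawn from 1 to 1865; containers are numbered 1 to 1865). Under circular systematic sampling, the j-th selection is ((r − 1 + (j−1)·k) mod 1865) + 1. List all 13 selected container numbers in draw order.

Selection 1: 1655
Selection 2: 1655 + 138 = 1793
Selection 3: 1793 + 138 = 1931 → 1931 − 1865 = 66
Selection 4: 66 + 138 = 204
Selection 5: 204 + 138 = 342
Selection 6: 342 + 138 = 480
Selection 7: 480 + 138 = 618
Selection 8: 618 + 138 = 756
Selection 9: 756 + 138 = 894
Selection 10: 894 + 138 = 1032
Selection 11: 1032 + 138 = 1170
Selection 12: 1170 + 138 = 1308
Selection 13: 1308 + 138 = 1446

1655, 1793, 66, 204, 342, 480, 618, 756, 894, 1032, 1170, 1308, 1446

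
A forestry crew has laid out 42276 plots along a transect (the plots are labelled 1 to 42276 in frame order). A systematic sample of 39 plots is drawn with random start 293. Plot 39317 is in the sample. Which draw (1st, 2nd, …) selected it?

37

k = 42276/39 = 1084
position = (39317 − 293)/1084 + 1 = 39024/1084 + 1 = 36 + 1 = 37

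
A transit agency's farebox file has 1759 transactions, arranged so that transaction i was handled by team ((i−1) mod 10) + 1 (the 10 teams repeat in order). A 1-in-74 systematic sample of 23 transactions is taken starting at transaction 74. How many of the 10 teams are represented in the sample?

Consecutive selections differ by k = 74, so their team numbers differ by 74 mod 10 = 4.
gcd(74, 10) = 2, so the sample visits 10/2 = 5 distinct residues mod 10.
Start 74 is team 4; the teams hit are 2, 4, 6, 8, 10.

5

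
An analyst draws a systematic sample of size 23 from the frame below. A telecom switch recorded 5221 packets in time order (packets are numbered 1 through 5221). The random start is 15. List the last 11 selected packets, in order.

k = N/n = 5221/23 = 227
13th selection = 15 + 12×227 = 2739
14th: 2739 + 227 = 2966
15th: 2966 + 227 = 3193
16th: 3193 + 227 = 3420
17th: 3420 + 227 = 3647
18th: 3647 + 227 = 3874
19th: 3874 + 227 = 4101
20th: 4101 + 227 = 4328
21st: 4328 + 227 = 4555
22nd: 4555 + 227 = 4782
23rd: 4782 + 227 = 5009

2739, 2966, 3193, 3420, 3647, 3874, 4101, 4328, 4555, 4782, 5009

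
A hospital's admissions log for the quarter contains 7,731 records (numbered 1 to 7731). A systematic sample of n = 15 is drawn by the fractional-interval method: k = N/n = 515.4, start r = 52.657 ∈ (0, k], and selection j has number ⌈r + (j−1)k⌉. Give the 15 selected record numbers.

53, 569, 1084, 1599, 2115, 2630, 3146, 3661, 4176, 4692, 5207, 5723, 6238, 6753, 7269

j=1: r + 0k = 52.657 → ⌈·⌉ = 53
j=2: r + 1k = 568.057 → ⌈·⌉ = 569
j=3: r + 2k = 1083.457 → ⌈·⌉ = 1084
j=4: r + 3k = 1598.857 → ⌈·⌉ = 1599
j=5: r + 4k = 2114.257 → ⌈·⌉ = 2115
j=6: r + 5k = 2629.657 → ⌈·⌉ = 2630
j=7: r + 6k = 3145.057 → ⌈·⌉ = 3146
j=8: r + 7k = 3660.457 → ⌈·⌉ = 3661
j=9: r + 8k = 4175.857 → ⌈·⌉ = 4176
j=10: r + 9k = 4691.257 → ⌈·⌉ = 4692
j=11: r + 10k = 5206.657 → ⌈·⌉ = 5207
j=12: r + 11k = 5722.057 → ⌈·⌉ = 5723
j=13: r + 12k = 6237.457 → ⌈·⌉ = 6238
j=14: r + 13k = 6752.857 → ⌈·⌉ = 6753
j=15: r + 14k = 7268.257 → ⌈·⌉ = 7269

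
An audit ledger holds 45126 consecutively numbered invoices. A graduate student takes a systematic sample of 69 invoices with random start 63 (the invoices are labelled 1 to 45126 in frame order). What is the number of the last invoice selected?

44535

k = 45126/69 = 654
69th selection = r + (69−1)·k = 63 + 68×654 = 63 + 44472 = 44535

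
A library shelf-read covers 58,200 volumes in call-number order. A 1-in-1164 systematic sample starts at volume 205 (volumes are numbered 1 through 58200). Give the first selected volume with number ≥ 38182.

k = 1164
Steps past start: ⌈(38182 − 205)/1164⌉ = ⌈37977/1164⌉ = 33
Selected volume: 205 + 33×1164 = 38617

38617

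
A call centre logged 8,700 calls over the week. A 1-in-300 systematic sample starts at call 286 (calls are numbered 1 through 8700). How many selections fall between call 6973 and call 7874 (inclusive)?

k = 300
First selection ≥ 6973: 286 + ⌈(6973−286)/300⌉·300 = 286 + 23×300 = 7186
Last selection ≤ 7874: 286 + ⌊(7874−286)/300⌋·300 = 286 + 25×300 = 7786
Count = 25 − 23 + 1 = 3

3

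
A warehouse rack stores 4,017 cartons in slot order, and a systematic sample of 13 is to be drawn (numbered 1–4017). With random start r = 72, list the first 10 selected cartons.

k = N/n = 4017/13 = 309
carton 1: 72
carton 2: 72 + 309 = 381
carton 3: 381 + 309 = 690
carton 4: 690 + 309 = 999
carton 5: 999 + 309 = 1308
carton 6: 1308 + 309 = 1617
carton 7: 1617 + 309 = 1926
carton 8: 1926 + 309 = 2235
carton 9: 2235 + 309 = 2544
carton 10: 2544 + 309 = 2853

72, 381, 690, 999, 1308, 1617, 1926, 2235, 2544, 2853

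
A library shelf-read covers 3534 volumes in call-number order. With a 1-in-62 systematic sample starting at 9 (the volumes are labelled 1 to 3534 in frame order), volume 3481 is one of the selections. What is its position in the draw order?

k = 62
position = (3481 − 9)/62 + 1 = 3472/62 + 1 = 56 + 1 = 57

57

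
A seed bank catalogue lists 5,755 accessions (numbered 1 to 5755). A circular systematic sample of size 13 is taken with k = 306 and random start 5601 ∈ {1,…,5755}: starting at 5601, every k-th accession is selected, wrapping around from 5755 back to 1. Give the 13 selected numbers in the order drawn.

5601, 152, 458, 764, 1070, 1376, 1682, 1988, 2294, 2600, 2906, 3212, 3518

Selection 1: 5601
Selection 2: 5601 + 306 = 5907 → 5907 − 5755 = 152
Selection 3: 152 + 306 = 458
Selection 4: 458 + 306 = 764
Selection 5: 764 + 306 = 1070
Selection 6: 1070 + 306 = 1376
Selection 7: 1376 + 306 = 1682
Selection 8: 1682 + 306 = 1988
Selection 9: 1988 + 306 = 2294
Selection 10: 2294 + 306 = 2600
Selection 11: 2600 + 306 = 2906
Selection 12: 2906 + 306 = 3212
Selection 13: 3212 + 306 = 3518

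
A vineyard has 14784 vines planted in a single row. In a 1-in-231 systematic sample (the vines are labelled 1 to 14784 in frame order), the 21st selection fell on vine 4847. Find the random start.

227

k = 231
r = 4847 − (21−1)×231 = 4847 − 4620 = 227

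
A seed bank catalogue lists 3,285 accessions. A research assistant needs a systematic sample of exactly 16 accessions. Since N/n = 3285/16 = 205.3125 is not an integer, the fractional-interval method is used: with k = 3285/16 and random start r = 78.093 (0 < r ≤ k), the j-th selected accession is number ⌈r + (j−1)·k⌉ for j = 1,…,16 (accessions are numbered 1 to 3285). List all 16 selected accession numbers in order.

79, 284, 489, 695, 900, 1105, 1310, 1516, 1721, 1926, 2132, 2337, 2542, 2748, 2953, 3158

j=1: r + 0k = 78.093 → ⌈·⌉ = 79
j=2: r + 1k = 283.4055 → ⌈·⌉ = 284
j=3: r + 2k = 488.718 → ⌈·⌉ = 489
j=4: r + 3k = 694.0305 → ⌈·⌉ = 695
j=5: r + 4k = 899.343 → ⌈·⌉ = 900
j=6: r + 5k = 1104.6555 → ⌈·⌉ = 1105
j=7: r + 6k = 1309.968 → ⌈·⌉ = 1310
j=8: r + 7k = 1515.2805 → ⌈·⌉ = 1516
j=9: r + 8k = 1720.593 → ⌈·⌉ = 1721
j=10: r + 9k = 1925.9055 → ⌈·⌉ = 1926
j=11: r + 10k = 2131.218 → ⌈·⌉ = 2132
j=12: r + 11k = 2336.5305 → ⌈·⌉ = 2337
j=13: r + 12k = 2541.843 → ⌈·⌉ = 2542
j=14: r + 13k = 2747.1555 → ⌈·⌉ = 2748
j=15: r + 14k = 2952.468 → ⌈·⌉ = 2953
j=16: r + 15k = 3157.7805 → ⌈·⌉ = 3158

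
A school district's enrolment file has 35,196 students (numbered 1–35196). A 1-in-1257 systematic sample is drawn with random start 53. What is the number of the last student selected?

33992

k = 1257
28th selection = r + (28−1)·k = 53 + 27×1257 = 53 + 33939 = 33992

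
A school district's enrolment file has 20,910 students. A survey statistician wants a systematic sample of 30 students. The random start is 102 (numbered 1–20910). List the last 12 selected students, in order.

12648, 13345, 14042, 14739, 15436, 16133, 16830, 17527, 18224, 18921, 19618, 20315

k = N/n = 20910/30 = 697
19th selection = 102 + 18×697 = 12648
20th: 12648 + 697 = 13345
21st: 13345 + 697 = 14042
22nd: 14042 + 697 = 14739
23rd: 14739 + 697 = 15436
24th: 15436 + 697 = 16133
25th: 16133 + 697 = 16830
26th: 16830 + 697 = 17527
27th: 17527 + 697 = 18224
28th: 18224 + 697 = 18921
29th: 18921 + 697 = 19618
30th: 19618 + 697 = 20315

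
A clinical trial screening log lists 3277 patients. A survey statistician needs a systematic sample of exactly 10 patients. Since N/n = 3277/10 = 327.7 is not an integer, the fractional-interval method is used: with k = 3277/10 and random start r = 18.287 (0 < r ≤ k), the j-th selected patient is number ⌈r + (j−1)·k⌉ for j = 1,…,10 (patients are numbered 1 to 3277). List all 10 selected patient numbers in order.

19, 346, 674, 1002, 1330, 1657, 1985, 2313, 2640, 2968

j=1: r + 0k = 18.287 → ⌈·⌉ = 19
j=2: r + 1k = 345.987 → ⌈·⌉ = 346
j=3: r + 2k = 673.687 → ⌈·⌉ = 674
j=4: r + 3k = 1001.387 → ⌈·⌉ = 1002
j=5: r + 4k = 1329.087 → ⌈·⌉ = 1330
j=6: r + 5k = 1656.787 → ⌈·⌉ = 1657
j=7: r + 6k = 1984.487 → ⌈·⌉ = 1985
j=8: r + 7k = 2312.187 → ⌈·⌉ = 2313
j=9: r + 8k = 2639.887 → ⌈·⌉ = 2640
j=10: r + 9k = 2967.587 → ⌈·⌉ = 2968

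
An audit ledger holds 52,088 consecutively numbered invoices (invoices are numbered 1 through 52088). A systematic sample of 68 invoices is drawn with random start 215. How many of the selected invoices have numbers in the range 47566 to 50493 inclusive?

k = 52088/68 = 766
First selection ≥ 47566: 215 + ⌈(47566−215)/766⌉·766 = 215 + 62×766 = 47707
Last selection ≤ 50493: 215 + ⌊(50493−215)/766⌋·766 = 215 + 65×766 = 50005
Count = 65 − 62 + 1 = 4

4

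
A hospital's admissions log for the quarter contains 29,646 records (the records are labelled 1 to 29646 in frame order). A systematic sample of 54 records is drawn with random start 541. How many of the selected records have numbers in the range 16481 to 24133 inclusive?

13

k = 29646/54 = 549
First selection ≥ 16481: 541 + ⌈(16481−541)/549⌉·549 = 541 + 30×549 = 17011
Last selection ≤ 24133: 541 + ⌊(24133−541)/549⌋·549 = 541 + 42×549 = 23599
Count = 42 − 30 + 1 = 13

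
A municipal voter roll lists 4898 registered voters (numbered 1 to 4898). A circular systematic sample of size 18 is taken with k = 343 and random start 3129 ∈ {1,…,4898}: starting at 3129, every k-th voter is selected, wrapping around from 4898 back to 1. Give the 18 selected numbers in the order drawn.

Selection 1: 3129
Selection 2: 3129 + 343 = 3472
Selection 3: 3472 + 343 = 3815
Selection 4: 3815 + 343 = 4158
Selection 5: 4158 + 343 = 4501
Selection 6: 4501 + 343 = 4844
Selection 7: 4844 + 343 = 5187 → 5187 − 4898 = 289
Selection 8: 289 + 343 = 632
Selection 9: 632 + 343 = 975
Selection 10: 975 + 343 = 1318
Selection 11: 1318 + 343 = 1661
Selection 12: 1661 + 343 = 2004
Selection 13: 2004 + 343 = 2347
Selection 14: 2347 + 343 = 2690
Selection 15: 2690 + 343 = 3033
Selection 16: 3033 + 343 = 3376
Selection 17: 3376 + 343 = 3719
Selection 18: 3719 + 343 = 4062

3129, 3472, 3815, 4158, 4501, 4844, 289, 632, 975, 1318, 1661, 2004, 2347, 2690, 3033, 3376, 3719, 4062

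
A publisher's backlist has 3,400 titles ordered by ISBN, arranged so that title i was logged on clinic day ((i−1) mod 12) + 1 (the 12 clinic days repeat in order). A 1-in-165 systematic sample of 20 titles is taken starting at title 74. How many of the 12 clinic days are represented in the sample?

Consecutive selections differ by k = 165, so their clinic day numbers differ by 165 mod 12 = 9.
gcd(165, 12) = 3, so the sample visits 12/3 = 4 distinct residues mod 12.
Start 74 is clinic day 2; the clinic days hit are 2, 5, 8, 11.

4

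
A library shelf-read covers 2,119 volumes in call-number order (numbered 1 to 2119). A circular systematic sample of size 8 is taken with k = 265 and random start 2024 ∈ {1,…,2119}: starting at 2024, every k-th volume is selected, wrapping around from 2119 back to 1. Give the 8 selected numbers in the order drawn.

Selection 1: 2024
Selection 2: 2024 + 265 = 2289 → 2289 − 2119 = 170
Selection 3: 170 + 265 = 435
Selection 4: 435 + 265 = 700
Selection 5: 700 + 265 = 965
Selection 6: 965 + 265 = 1230
Selection 7: 1230 + 265 = 1495
Selection 8: 1495 + 265 = 1760

2024, 170, 435, 700, 965, 1230, 1495, 1760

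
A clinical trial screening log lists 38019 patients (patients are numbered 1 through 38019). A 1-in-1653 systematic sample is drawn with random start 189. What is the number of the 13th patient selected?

k = 1653
13th selection = r + (13−1)·k = 189 + 12×1653 = 189 + 19836 = 20025

20025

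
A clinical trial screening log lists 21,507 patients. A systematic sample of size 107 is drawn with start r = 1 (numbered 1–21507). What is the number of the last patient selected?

21307

k = 21507/107 = 201
107th selection = r + (107−1)·k = 1 + 106×201 = 1 + 21306 = 21307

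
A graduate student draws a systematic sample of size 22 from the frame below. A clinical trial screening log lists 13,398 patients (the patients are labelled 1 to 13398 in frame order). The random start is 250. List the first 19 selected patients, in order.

k = N/n = 13398/22 = 609
patient 1: 250
patient 2: 250 + 609 = 859
patient 3: 859 + 609 = 1468
patient 4: 1468 + 609 = 2077
patient 5: 2077 + 609 = 2686
patient 6: 2686 + 609 = 3295
patient 7: 3295 + 609 = 3904
patient 8: 3904 + 609 = 4513
patient 9: 4513 + 609 = 5122
patient 10: 5122 + 609 = 5731
patient 11: 5731 + 609 = 6340
patient 12: 6340 + 609 = 6949
patient 13: 6949 + 609 = 7558
patient 14: 7558 + 609 = 8167
patient 15: 8167 + 609 = 8776
patient 16: 8776 + 609 = 9385
patient 17: 9385 + 609 = 9994
patient 18: 9994 + 609 = 10603
patient 19: 10603 + 609 = 11212

250, 859, 1468, 2077, 2686, 3295, 3904, 4513, 5122, 5731, 6340, 6949, 7558, 8167, 8776, 9385, 9994, 10603, 11212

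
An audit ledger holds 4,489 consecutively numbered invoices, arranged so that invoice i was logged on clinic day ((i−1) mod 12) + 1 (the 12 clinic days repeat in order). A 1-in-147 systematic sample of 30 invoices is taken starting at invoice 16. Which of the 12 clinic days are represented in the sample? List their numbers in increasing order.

1, 4, 7, 10

Consecutive selections differ by k = 147, so their clinic day numbers differ by 147 mod 12 = 3.
gcd(147, 12) = 3, so the sample visits 12/3 = 4 distinct residues mod 12.
Start 16 is clinic day 4; the clinic days hit are 1, 4, 7, 10.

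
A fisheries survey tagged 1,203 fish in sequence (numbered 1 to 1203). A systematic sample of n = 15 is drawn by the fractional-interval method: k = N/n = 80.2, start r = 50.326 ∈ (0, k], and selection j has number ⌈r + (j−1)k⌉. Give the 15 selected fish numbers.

j=1: r + 0k = 50.326 → ⌈·⌉ = 51
j=2: r + 1k = 130.526 → ⌈·⌉ = 131
j=3: r + 2k = 210.726 → ⌈·⌉ = 211
j=4: r + 3k = 290.926 → ⌈·⌉ = 291
j=5: r + 4k = 371.126 → ⌈·⌉ = 372
j=6: r + 5k = 451.326 → ⌈·⌉ = 452
j=7: r + 6k = 531.526 → ⌈·⌉ = 532
j=8: r + 7k = 611.726 → ⌈·⌉ = 612
j=9: r + 8k = 691.926 → ⌈·⌉ = 692
j=10: r + 9k = 772.126 → ⌈·⌉ = 773
j=11: r + 10k = 852.326 → ⌈·⌉ = 853
j=12: r + 11k = 932.526 → ⌈·⌉ = 933
j=13: r + 12k = 1012.726 → ⌈·⌉ = 1013
j=14: r + 13k = 1092.926 → ⌈·⌉ = 1093
j=15: r + 14k = 1173.126 → ⌈·⌉ = 1174

51, 131, 211, 291, 372, 452, 532, 612, 692, 773, 853, 933, 1013, 1093, 1174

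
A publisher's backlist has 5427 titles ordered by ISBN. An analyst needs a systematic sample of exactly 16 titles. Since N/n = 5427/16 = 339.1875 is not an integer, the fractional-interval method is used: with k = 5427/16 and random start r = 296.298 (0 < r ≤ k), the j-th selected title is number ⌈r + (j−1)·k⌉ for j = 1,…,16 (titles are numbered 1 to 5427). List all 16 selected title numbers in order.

297, 636, 975, 1314, 1654, 1993, 2332, 2671, 3010, 3349, 3689, 4028, 4367, 4706, 5045, 5385

j=1: r + 0k = 296.298 → ⌈·⌉ = 297
j=2: r + 1k = 635.4855 → ⌈·⌉ = 636
j=3: r + 2k = 974.673 → ⌈·⌉ = 975
j=4: r + 3k = 1313.8605 → ⌈·⌉ = 1314
j=5: r + 4k = 1653.048 → ⌈·⌉ = 1654
j=6: r + 5k = 1992.2355 → ⌈·⌉ = 1993
j=7: r + 6k = 2331.423 → ⌈·⌉ = 2332
j=8: r + 7k = 2670.6105 → ⌈·⌉ = 2671
j=9: r + 8k = 3009.798 → ⌈·⌉ = 3010
j=10: r + 9k = 3348.9855 → ⌈·⌉ = 3349
j=11: r + 10k = 3688.173 → ⌈·⌉ = 3689
j=12: r + 11k = 4027.3605 → ⌈·⌉ = 4028
j=13: r + 12k = 4366.548 → ⌈·⌉ = 4367
j=14: r + 13k = 4705.7355 → ⌈·⌉ = 4706
j=15: r + 14k = 5044.923 → ⌈·⌉ = 5045
j=16: r + 15k = 5384.1105 → ⌈·⌉ = 5385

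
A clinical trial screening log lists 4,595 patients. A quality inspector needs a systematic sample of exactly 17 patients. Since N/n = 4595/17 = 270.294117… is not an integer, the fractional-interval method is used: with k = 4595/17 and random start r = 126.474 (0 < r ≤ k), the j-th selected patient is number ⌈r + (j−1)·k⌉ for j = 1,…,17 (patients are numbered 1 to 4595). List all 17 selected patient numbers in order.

j=1: r + 0k = 126.474 → ⌈·⌉ = 127
j=2: r + 1k = 396.768117… → ⌈·⌉ = 397
j=3: r + 2k = 667.062235… → ⌈·⌉ = 668
j=4: r + 3k = 937.356352… → ⌈·⌉ = 938
j=5: r + 4k = 1207.650470… → ⌈·⌉ = 1208
j=6: r + 5k = 1477.944588… → ⌈·⌉ = 1478
j=7: r + 6k = 1748.238705… → ⌈·⌉ = 1749
j=8: r + 7k = 2018.532823… → ⌈·⌉ = 2019
j=9: r + 8k = 2288.826941… → ⌈·⌉ = 2289
j=10: r + 9k = 2559.121058… → ⌈·⌉ = 2560
j=11: r + 10k = 2829.415176… → ⌈·⌉ = 2830
j=12: r + 11k = 3099.709294… → ⌈·⌉ = 3100
j=13: r + 12k = 3370.003411… → ⌈·⌉ = 3371
j=14: r + 13k = 3640.297529… → ⌈·⌉ = 3641
j=15: r + 14k = 3910.591647… → ⌈·⌉ = 3911
j=16: r + 15k = 4180.885764… → ⌈·⌉ = 4181
j=17: r + 16k = 4451.179882… → ⌈·⌉ = 4452

127, 397, 668, 938, 1208, 1478, 1749, 2019, 2289, 2560, 2830, 3100, 3371, 3641, 3911, 4181, 4452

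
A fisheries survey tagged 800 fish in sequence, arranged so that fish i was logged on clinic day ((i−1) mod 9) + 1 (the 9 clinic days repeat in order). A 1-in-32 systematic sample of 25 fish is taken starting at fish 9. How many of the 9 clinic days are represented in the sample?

9

Consecutive selections differ by k = 32, so their clinic day numbers differ by 32 mod 9 = 5.
gcd(32, 9) = 1, so the sample visits 9/1 = 9 distinct residues mod 9.
Start 9 is clinic day 9; the clinic days hit are 1, 2, 3, 4, 5, 6, 7, 8, 9.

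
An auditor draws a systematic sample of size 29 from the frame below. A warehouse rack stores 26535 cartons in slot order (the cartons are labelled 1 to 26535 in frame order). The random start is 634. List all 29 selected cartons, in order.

k = N/n = 26535/29 = 915
carton 1: 634
carton 2: 634 + 915 = 1549
carton 3: 1549 + 915 = 2464
carton 4: 2464 + 915 = 3379
carton 5: 3379 + 915 = 4294
carton 6: 4294 + 915 = 5209
carton 7: 5209 + 915 = 6124
carton 8: 6124 + 915 = 7039
carton 9: 7039 + 915 = 7954
carton 10: 7954 + 915 = 8869
carton 11: 8869 + 915 = 9784
carton 12: 9784 + 915 = 10699
carton 13: 10699 + 915 = 11614
carton 14: 11614 + 915 = 12529
carton 15: 12529 + 915 = 13444
carton 16: 13444 + 915 = 14359
carton 17: 14359 + 915 = 15274
carton 18: 15274 + 915 = 16189
carton 19: 16189 + 915 = 17104
carton 20: 17104 + 915 = 18019
carton 21: 18019 + 915 = 18934
carton 22: 18934 + 915 = 19849
carton 23: 19849 + 915 = 20764
carton 24: 20764 + 915 = 21679
carton 25: 21679 + 915 = 22594
carton 26: 22594 + 915 = 23509
carton 27: 23509 + 915 = 24424
carton 28: 24424 + 915 = 25339
carton 29: 25339 + 915 = 26254

634, 1549, 2464, 3379, 4294, 5209, 6124, 7039, 7954, 8869, 9784, 10699, 11614, 12529, 13444, 14359, 15274, 16189, 17104, 18019, 18934, 19849, 20764, 21679, 22594, 23509, 24424, 25339, 26254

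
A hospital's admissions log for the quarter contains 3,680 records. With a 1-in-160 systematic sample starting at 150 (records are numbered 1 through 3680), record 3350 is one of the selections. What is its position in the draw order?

k = 160
position = (3350 − 150)/160 + 1 = 3200/160 + 1 = 20 + 1 = 21

21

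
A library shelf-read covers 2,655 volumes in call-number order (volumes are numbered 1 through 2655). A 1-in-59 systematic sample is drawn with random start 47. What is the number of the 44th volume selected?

2584

k = 59
44th selection = r + (44−1)·k = 47 + 43×59 = 47 + 2537 = 2584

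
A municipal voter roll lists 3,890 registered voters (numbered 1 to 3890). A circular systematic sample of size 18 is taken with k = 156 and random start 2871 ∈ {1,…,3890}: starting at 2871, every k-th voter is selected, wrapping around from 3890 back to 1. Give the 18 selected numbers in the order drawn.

Selection 1: 2871
Selection 2: 2871 + 156 = 3027
Selection 3: 3027 + 156 = 3183
Selection 4: 3183 + 156 = 3339
Selection 5: 3339 + 156 = 3495
Selection 6: 3495 + 156 = 3651
Selection 7: 3651 + 156 = 3807
Selection 8: 3807 + 156 = 3963 → 3963 − 3890 = 73
Selection 9: 73 + 156 = 229
Selection 10: 229 + 156 = 385
Selection 11: 385 + 156 = 541
Selection 12: 541 + 156 = 697
Selection 13: 697 + 156 = 853
Selection 14: 853 + 156 = 1009
Selection 15: 1009 + 156 = 1165
Selection 16: 1165 + 156 = 1321
Selection 17: 1321 + 156 = 1477
Selection 18: 1477 + 156 = 1633

2871, 3027, 3183, 3339, 3495, 3651, 3807, 73, 229, 385, 541, 697, 853, 1009, 1165, 1321, 1477, 1633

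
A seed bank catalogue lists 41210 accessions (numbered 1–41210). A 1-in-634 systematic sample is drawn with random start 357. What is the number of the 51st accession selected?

32057

k = 634
51st selection = r + (51−1)·k = 357 + 50×634 = 357 + 31700 = 32057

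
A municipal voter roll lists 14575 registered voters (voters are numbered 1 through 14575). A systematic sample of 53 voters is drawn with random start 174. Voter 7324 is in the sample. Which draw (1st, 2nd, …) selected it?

k = 14575/53 = 275
position = (7324 − 174)/275 + 1 = 7150/275 + 1 = 26 + 1 = 27

27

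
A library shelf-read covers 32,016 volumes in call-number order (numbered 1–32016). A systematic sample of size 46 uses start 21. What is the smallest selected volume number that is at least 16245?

16725

k = 32016/46 = 696
Steps past start: ⌈(16245 − 21)/696⌉ = ⌈16224/696⌉ = 24
Selected volume: 21 + 24×696 = 16725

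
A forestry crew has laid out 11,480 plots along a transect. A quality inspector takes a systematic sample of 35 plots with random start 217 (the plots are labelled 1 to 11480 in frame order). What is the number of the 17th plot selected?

k = 11480/35 = 328
17th selection = r + (17−1)·k = 217 + 16×328 = 217 + 5248 = 5465

5465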